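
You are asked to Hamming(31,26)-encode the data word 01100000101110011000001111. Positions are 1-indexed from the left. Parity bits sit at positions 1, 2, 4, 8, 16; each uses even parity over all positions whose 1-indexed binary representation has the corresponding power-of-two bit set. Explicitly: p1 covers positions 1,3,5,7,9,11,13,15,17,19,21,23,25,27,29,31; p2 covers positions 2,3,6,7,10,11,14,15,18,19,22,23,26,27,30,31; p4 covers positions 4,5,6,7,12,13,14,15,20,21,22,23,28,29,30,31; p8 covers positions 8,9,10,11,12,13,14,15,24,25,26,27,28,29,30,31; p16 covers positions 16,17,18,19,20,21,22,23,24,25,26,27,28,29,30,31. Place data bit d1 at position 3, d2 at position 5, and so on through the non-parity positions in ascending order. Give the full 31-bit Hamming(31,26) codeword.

1000110000001010110011000001111

Place data bits at non-power-of-two positions: b3=0, b5=1, b6=1, b7=0, b9=0, b10=0, b11=0, b12=0, b13=1, b14=0, b15=1, b17=1, b18=1, b19=0, b20=0, b21=1, b22=1, b23=0, b24=0, b25=0, b26=0, b27=0, b28=1, b29=1, b30=1, b31=1.
p1 = XOR of data positions {3,5,7,9,11,13,15,17,19,21,23,25,27,29,31} = 0⊕1⊕0⊕0⊕0⊕1⊕1⊕1⊕0⊕1⊕0⊕0⊕0⊕1⊕1 = 1
p2 = XOR of data positions {3,6,7,10,11,14,15,18,19,22,23,26,27,30,31} = 0⊕1⊕0⊕0⊕0⊕0⊕1⊕1⊕0⊕1⊕0⊕0⊕0⊕1⊕1 = 0
p4 = XOR of data positions {5,6,7,12,13,14,15,20,21,22,23,28,29,30,31} = 1⊕1⊕0⊕0⊕1⊕0⊕1⊕0⊕1⊕1⊕0⊕1⊕1⊕1⊕1 = 0
p8 = XOR of data positions {9,10,11,12,13,14,15,24,25,26,27,28,29,30,31} = 0⊕0⊕0⊕0⊕1⊕0⊕1⊕0⊕0⊕0⊕0⊕1⊕1⊕1⊕1 = 0
p16 = XOR of data positions {17,18,19,20,21,22,23,24,25,26,27,28,29,30,31} = 1⊕1⊕0⊕0⊕1⊕1⊕0⊕0⊕0⊕0⊕0⊕1⊕1⊕1⊕1 = 0
Codeword b1..b31 = 1000110000001010110011000001111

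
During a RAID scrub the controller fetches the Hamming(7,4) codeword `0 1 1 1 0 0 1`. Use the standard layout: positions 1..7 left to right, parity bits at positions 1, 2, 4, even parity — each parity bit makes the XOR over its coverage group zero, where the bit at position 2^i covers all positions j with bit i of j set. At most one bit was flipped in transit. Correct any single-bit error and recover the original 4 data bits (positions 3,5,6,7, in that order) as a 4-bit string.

s1: b1⊕b3⊕b5⊕b7 = 0⊕1⊕0⊕1 = 0
s2: b2⊕b3⊕b6⊕b7 = 1⊕1⊕0⊕1 = 1
s4: b4⊕b5⊕b6⊕b7 = 1⊕0⊕0⊕1 = 0
Syndrome (s4...s1) = 010 → position 2.
Flip bit 2: corrected codeword = 0011001
Data bits at positions 3,5,6,7: 1001

1001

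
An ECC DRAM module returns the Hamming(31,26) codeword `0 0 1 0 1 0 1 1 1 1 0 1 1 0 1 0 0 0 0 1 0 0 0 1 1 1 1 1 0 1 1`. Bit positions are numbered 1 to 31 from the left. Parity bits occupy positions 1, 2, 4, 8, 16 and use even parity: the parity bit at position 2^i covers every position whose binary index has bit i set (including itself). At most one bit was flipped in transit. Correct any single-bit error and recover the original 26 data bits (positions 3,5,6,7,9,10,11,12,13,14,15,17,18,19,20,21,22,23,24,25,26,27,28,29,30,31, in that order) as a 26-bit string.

s1: b1⊕b3⊕b5⊕b7⊕b9⊕b11⊕b13⊕b15⊕b17⊕b19⊕b21⊕b23⊕b25⊕b27⊕b29⊕b31 = 0⊕1⊕1⊕1⊕1⊕0⊕1⊕1⊕0⊕0⊕0⊕0⊕1⊕1⊕0⊕1 = 1
s2: b2⊕b3⊕b6⊕b7⊕b10⊕b11⊕b14⊕b15⊕b18⊕b19⊕b22⊕b23⊕b26⊕b27⊕b30⊕b31 = 0⊕1⊕0⊕1⊕1⊕0⊕0⊕1⊕0⊕0⊕0⊕0⊕1⊕1⊕1⊕1 = 0
s4: b4⊕b5⊕b6⊕b7⊕b12⊕b13⊕b14⊕b15⊕b20⊕b21⊕b22⊕b23⊕b28⊕b29⊕b30⊕b31 = 0⊕1⊕0⊕1⊕1⊕1⊕0⊕1⊕1⊕0⊕0⊕0⊕1⊕0⊕1⊕1 = 1
s8: b8⊕b9⊕b10⊕b11⊕b12⊕b13⊕b14⊕b15⊕b24⊕b25⊕b26⊕b27⊕b28⊕b29⊕b30⊕b31 = 1⊕1⊕1⊕0⊕1⊕1⊕0⊕1⊕1⊕1⊕1⊕1⊕1⊕0⊕1⊕1 = 1
s16: b16⊕b17⊕b18⊕b19⊕b20⊕b21⊕b22⊕b23⊕b24⊕b25⊕b26⊕b27⊕b28⊕b29⊕b30⊕b31 = 0⊕0⊕0⊕0⊕1⊕0⊕0⊕0⊕1⊕1⊕1⊕1⊕1⊕0⊕1⊕1 = 0
Syndrome (s16...s1) = 01101 → position 13.
Flip bit 13: corrected codeword = 0010101111010010000100011111011
Data bits at positions 3,5,6,7,9,10,11,12,13,14,15,17,18,19,20,21,22,23,24,25,26,27,28,29,30,31: 11011101001000100011111011

11011101001000100011111011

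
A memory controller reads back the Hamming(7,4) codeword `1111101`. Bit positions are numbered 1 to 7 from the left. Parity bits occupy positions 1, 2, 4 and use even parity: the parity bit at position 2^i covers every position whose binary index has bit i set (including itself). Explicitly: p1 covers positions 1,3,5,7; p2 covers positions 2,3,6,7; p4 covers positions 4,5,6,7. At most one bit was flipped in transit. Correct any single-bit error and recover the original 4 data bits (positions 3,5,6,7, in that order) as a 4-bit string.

s1: b1⊕b3⊕b5⊕b7 = 1⊕1⊕1⊕1 = 0
s2: b2⊕b3⊕b6⊕b7 = 1⊕1⊕0⊕1 = 1
s4: b4⊕b5⊕b6⊕b7 = 1⊕1⊕0⊕1 = 1
Syndrome (s4...s1) = 110 → position 6.
Flip bit 6: corrected codeword = 1111111
Data bits at positions 3,5,6,7: 1111

1111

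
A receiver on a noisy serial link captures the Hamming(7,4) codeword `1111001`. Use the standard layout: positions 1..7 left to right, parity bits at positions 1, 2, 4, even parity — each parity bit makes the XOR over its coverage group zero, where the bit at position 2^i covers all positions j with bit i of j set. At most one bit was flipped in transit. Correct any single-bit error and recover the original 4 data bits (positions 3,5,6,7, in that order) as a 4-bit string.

s1: b1⊕b3⊕b5⊕b7 = 1⊕1⊕0⊕1 = 1
s2: b2⊕b3⊕b6⊕b7 = 1⊕1⊕0⊕1 = 1
s4: b4⊕b5⊕b6⊕b7 = 1⊕0⊕0⊕1 = 0
Syndrome (s4...s1) = 011 → position 3.
Flip bit 3: corrected codeword = 1101001
Data bits at positions 3,5,6,7: 0001

0001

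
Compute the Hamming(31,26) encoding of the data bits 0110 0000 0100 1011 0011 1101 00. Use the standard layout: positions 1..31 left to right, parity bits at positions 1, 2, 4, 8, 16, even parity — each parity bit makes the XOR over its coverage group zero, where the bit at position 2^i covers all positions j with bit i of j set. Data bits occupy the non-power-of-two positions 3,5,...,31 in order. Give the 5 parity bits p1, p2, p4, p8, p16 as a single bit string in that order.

11000

Place data bits at non-power-of-two positions: b3=0, b5=1, b6=1, b7=0, b9=0, b10=0, b11=0, b12=0, b13=0, b14=1, b15=0, b17=0, b18=1, b19=0, b20=1, b21=1, b22=0, b23=0, b24=1, b25=1, b26=1, b27=1, b28=0, b29=1, b30=0, b31=0.
p1 = XOR of data positions {3,5,7,9,11,13,15,17,19,21,23,25,27,29,31} = 0⊕1⊕0⊕0⊕0⊕0⊕0⊕0⊕0⊕1⊕0⊕1⊕1⊕1⊕0 = 1
p2 = XOR of data positions {3,6,7,10,11,14,15,18,19,22,23,26,27,30,31} = 0⊕1⊕0⊕0⊕0⊕1⊕0⊕1⊕0⊕0⊕0⊕1⊕1⊕0⊕0 = 1
p4 = XOR of data positions {5,6,7,12,13,14,15,20,21,22,23,28,29,30,31} = 1⊕1⊕0⊕0⊕0⊕1⊕0⊕1⊕1⊕0⊕0⊕0⊕1⊕0⊕0 = 0
p8 = XOR of data positions {9,10,11,12,13,14,15,24,25,26,27,28,29,30,31} = 0⊕0⊕0⊕0⊕0⊕1⊕0⊕1⊕1⊕1⊕1⊕0⊕1⊕0⊕0 = 0
p16 = XOR of data positions {17,18,19,20,21,22,23,24,25,26,27,28,29,30,31} = 0⊕1⊕0⊕1⊕1⊕0⊕0⊕1⊕1⊕1⊕1⊕0⊕1⊕0⊕0 = 0
Parity bits p1,p2,p4,p8,p16 = 11000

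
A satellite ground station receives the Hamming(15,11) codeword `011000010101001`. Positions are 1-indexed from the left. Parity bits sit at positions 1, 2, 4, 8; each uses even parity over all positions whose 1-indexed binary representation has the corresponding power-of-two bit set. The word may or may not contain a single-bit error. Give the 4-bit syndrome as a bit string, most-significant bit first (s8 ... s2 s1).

s1: b1⊕b3⊕b5⊕b7⊕b9⊕b11⊕b13⊕b15 = 0⊕1⊕0⊕0⊕0⊕0⊕0⊕1 = 0
s2: b2⊕b3⊕b6⊕b7⊕b10⊕b11⊕b14⊕b15 = 1⊕1⊕0⊕0⊕1⊕0⊕0⊕1 = 0
s4: b4⊕b5⊕b6⊕b7⊕b12⊕b13⊕b14⊕b15 = 0⊕0⊕0⊕0⊕1⊕0⊕0⊕1 = 0
s8: b8⊕b9⊕b10⊕b11⊕b12⊕b13⊕b14⊕b15 = 1⊕0⊕1⊕0⊕1⊕0⊕0⊕1 = 0
Syndrome (s8...s1) = 0000 → position 0 (no error).

0000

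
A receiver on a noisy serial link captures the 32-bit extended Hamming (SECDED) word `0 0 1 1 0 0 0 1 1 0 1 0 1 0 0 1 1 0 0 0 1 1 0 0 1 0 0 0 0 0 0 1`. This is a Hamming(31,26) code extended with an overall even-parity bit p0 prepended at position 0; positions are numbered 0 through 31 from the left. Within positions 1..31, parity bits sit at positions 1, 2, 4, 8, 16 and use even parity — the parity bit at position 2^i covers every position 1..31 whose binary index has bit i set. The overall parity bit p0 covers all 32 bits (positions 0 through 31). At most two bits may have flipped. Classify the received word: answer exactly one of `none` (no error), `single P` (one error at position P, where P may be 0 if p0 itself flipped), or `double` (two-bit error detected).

s1: b1⊕b3⊕b5⊕b7⊕b9⊕b11⊕b13⊕b15⊕b17⊕b19⊕b21⊕b23⊕b25⊕b27⊕b29⊕b31 = 0⊕1⊕0⊕1⊕0⊕0⊕0⊕1⊕0⊕0⊕1⊕0⊕0⊕0⊕0⊕1 = 1
s2: b2⊕b3⊕b6⊕b7⊕b10⊕b11⊕b14⊕b15⊕b18⊕b19⊕b22⊕b23⊕b26⊕b27⊕b30⊕b31 = 1⊕1⊕0⊕1⊕1⊕0⊕0⊕1⊕0⊕0⊕0⊕0⊕0⊕0⊕0⊕1 = 0
s4: b4⊕b5⊕b6⊕b7⊕b12⊕b13⊕b14⊕b15⊕b20⊕b21⊕b22⊕b23⊕b28⊕b29⊕b30⊕b31 = 0⊕0⊕0⊕1⊕1⊕0⊕0⊕1⊕1⊕1⊕0⊕0⊕0⊕0⊕0⊕1 = 0
s8: b8⊕b9⊕b10⊕b11⊕b12⊕b13⊕b14⊕b15⊕b24⊕b25⊕b26⊕b27⊕b28⊕b29⊕b30⊕b31 = 1⊕0⊕1⊕0⊕1⊕0⊕0⊕1⊕1⊕0⊕0⊕0⊕0⊕0⊕0⊕1 = 0
s16: b16⊕b17⊕b18⊕b19⊕b20⊕b21⊕b22⊕b23⊕b24⊕b25⊕b26⊕b27⊕b28⊕b29⊕b30⊕b31 = 1⊕0⊕0⊕0⊕1⊕1⊕0⊕0⊕1⊕0⊕0⊕0⊕0⊕0⊕0⊕1 = 1
Syndrome (s16...s1) = 10001 → position 17.
Overall parity (XOR of all 32 bits, including p0): 0⊕0⊕1⊕1⊕0⊕0⊕0⊕1⊕1⊕0⊕1⊕0⊕1⊕0⊕0⊕1⊕1⊕0⊕0⊕0⊕1⊕1⊕0⊕0⊕1⊕0⊕0⊕0⊕0⊕0⊕0⊕1 = 0
Overall=0, syndrome position=17 → double-bit error detected (uncorrectable).

double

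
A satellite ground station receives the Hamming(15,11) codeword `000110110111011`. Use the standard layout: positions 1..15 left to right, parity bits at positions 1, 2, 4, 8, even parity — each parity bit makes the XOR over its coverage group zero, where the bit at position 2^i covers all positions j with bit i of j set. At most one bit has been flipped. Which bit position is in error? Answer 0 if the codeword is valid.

s1: b1⊕b3⊕b5⊕b7⊕b9⊕b11⊕b13⊕b15 = 0⊕0⊕1⊕1⊕0⊕1⊕0⊕1 = 0
s2: b2⊕b3⊕b6⊕b7⊕b10⊕b11⊕b14⊕b15 = 0⊕0⊕0⊕1⊕1⊕1⊕1⊕1 = 1
s4: b4⊕b5⊕b6⊕b7⊕b12⊕b13⊕b14⊕b15 = 1⊕1⊕0⊕1⊕1⊕0⊕1⊕1 = 0
s8: b8⊕b9⊕b10⊕b11⊕b12⊕b13⊕b14⊕b15 = 1⊕0⊕1⊕1⊕1⊕0⊕1⊕1 = 0
Syndrome (s8...s1) = 0010 → position 2.

2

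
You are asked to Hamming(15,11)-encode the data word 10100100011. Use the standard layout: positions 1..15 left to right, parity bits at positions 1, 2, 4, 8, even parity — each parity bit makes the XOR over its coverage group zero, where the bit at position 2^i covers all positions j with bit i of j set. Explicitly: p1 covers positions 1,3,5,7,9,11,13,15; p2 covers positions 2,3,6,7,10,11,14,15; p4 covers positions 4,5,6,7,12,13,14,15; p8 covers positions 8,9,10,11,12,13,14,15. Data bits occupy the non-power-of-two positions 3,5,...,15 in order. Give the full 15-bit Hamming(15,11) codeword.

Place data bits at non-power-of-two positions: b3=1, b5=0, b6=1, b7=0, b9=0, b10=1, b11=0, b12=0, b13=0, b14=1, b15=1.
p1 = XOR of data positions {3,5,7,9,11,13,15} = 1⊕0⊕0⊕0⊕0⊕0⊕1 = 0
p2 = XOR of data positions {3,6,7,10,11,14,15} = 1⊕1⊕0⊕1⊕0⊕1⊕1 = 1
p4 = XOR of data positions {5,6,7,12,13,14,15} = 0⊕1⊕0⊕0⊕0⊕1⊕1 = 1
p8 = XOR of data positions {9,10,11,12,13,14,15} = 0⊕1⊕0⊕0⊕0⊕1⊕1 = 1
Codeword b1..b15 = 011101010100011

011101010100011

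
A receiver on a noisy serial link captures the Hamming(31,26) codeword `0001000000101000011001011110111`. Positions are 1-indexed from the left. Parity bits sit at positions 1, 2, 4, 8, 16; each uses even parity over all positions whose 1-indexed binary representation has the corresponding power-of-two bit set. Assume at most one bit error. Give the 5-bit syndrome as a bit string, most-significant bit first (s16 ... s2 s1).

01001

s1: b1⊕b3⊕b5⊕b7⊕b9⊕b11⊕b13⊕b15⊕b17⊕b19⊕b21⊕b23⊕b25⊕b27⊕b29⊕b31 = 0⊕0⊕0⊕0⊕0⊕1⊕1⊕0⊕0⊕1⊕0⊕0⊕1⊕1⊕1⊕1 = 1
s2: b2⊕b3⊕b6⊕b7⊕b10⊕b11⊕b14⊕b15⊕b18⊕b19⊕b22⊕b23⊕b26⊕b27⊕b30⊕b31 = 0⊕0⊕0⊕0⊕0⊕1⊕0⊕0⊕1⊕1⊕1⊕0⊕1⊕1⊕1⊕1 = 0
s4: b4⊕b5⊕b6⊕b7⊕b12⊕b13⊕b14⊕b15⊕b20⊕b21⊕b22⊕b23⊕b28⊕b29⊕b30⊕b31 = 1⊕0⊕0⊕0⊕0⊕1⊕0⊕0⊕0⊕0⊕1⊕0⊕0⊕1⊕1⊕1 = 0
s8: b8⊕b9⊕b10⊕b11⊕b12⊕b13⊕b14⊕b15⊕b24⊕b25⊕b26⊕b27⊕b28⊕b29⊕b30⊕b31 = 0⊕0⊕0⊕1⊕0⊕1⊕0⊕0⊕1⊕1⊕1⊕1⊕0⊕1⊕1⊕1 = 1
s16: b16⊕b17⊕b18⊕b19⊕b20⊕b21⊕b22⊕b23⊕b24⊕b25⊕b26⊕b27⊕b28⊕b29⊕b30⊕b31 = 0⊕0⊕1⊕1⊕0⊕0⊕1⊕0⊕1⊕1⊕1⊕1⊕0⊕1⊕1⊕1 = 0
Syndrome (s16...s1) = 01001 → position 9.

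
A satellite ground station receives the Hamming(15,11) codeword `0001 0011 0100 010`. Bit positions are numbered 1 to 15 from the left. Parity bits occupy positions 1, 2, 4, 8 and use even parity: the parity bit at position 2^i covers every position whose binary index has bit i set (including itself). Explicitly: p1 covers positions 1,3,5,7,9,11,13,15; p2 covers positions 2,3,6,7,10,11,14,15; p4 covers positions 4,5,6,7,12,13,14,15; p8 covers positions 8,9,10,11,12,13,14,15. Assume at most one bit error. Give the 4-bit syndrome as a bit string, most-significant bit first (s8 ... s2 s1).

1111

s1: b1⊕b3⊕b5⊕b7⊕b9⊕b11⊕b13⊕b15 = 0⊕0⊕0⊕1⊕0⊕0⊕0⊕0 = 1
s2: b2⊕b3⊕b6⊕b7⊕b10⊕b11⊕b14⊕b15 = 0⊕0⊕0⊕1⊕1⊕0⊕1⊕0 = 1
s4: b4⊕b5⊕b6⊕b7⊕b12⊕b13⊕b14⊕b15 = 1⊕0⊕0⊕1⊕0⊕0⊕1⊕0 = 1
s8: b8⊕b9⊕b10⊕b11⊕b12⊕b13⊕b14⊕b15 = 1⊕0⊕1⊕0⊕0⊕0⊕1⊕0 = 1
Syndrome (s8...s1) = 1111 → position 15.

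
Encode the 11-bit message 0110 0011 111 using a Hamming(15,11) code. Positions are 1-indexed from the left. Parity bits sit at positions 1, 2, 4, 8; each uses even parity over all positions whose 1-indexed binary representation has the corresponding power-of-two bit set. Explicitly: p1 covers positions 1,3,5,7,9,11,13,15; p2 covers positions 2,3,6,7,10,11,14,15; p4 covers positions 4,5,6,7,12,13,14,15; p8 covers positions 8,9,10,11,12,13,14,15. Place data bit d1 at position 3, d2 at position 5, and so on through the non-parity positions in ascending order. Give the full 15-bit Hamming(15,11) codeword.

Place data bits at non-power-of-two positions: b3=0, b5=1, b6=1, b7=0, b9=0, b10=0, b11=1, b12=1, b13=1, b14=1, b15=1.
p1 = XOR of data positions {3,5,7,9,11,13,15} = 0⊕1⊕0⊕0⊕1⊕1⊕1 = 0
p2 = XOR of data positions {3,6,7,10,11,14,15} = 0⊕1⊕0⊕0⊕1⊕1⊕1 = 0
p4 = XOR of data positions {5,6,7,12,13,14,15} = 1⊕1⊕0⊕1⊕1⊕1⊕1 = 0
p8 = XOR of data positions {9,10,11,12,13,14,15} = 0⊕0⊕1⊕1⊕1⊕1⊕1 = 1
Codeword b1..b15 = 000011010011111

000011010011111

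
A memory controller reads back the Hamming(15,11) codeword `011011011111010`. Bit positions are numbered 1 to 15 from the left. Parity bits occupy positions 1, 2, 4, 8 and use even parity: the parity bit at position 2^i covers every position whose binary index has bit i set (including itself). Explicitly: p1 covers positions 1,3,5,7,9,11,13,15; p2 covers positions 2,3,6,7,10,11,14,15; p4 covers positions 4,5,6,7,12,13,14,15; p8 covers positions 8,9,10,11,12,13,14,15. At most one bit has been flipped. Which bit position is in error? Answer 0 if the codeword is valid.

0

s1: b1⊕b3⊕b5⊕b7⊕b9⊕b11⊕b13⊕b15 = 0⊕1⊕1⊕0⊕1⊕1⊕0⊕0 = 0
s2: b2⊕b3⊕b6⊕b7⊕b10⊕b11⊕b14⊕b15 = 1⊕1⊕1⊕0⊕1⊕1⊕1⊕0 = 0
s4: b4⊕b5⊕b6⊕b7⊕b12⊕b13⊕b14⊕b15 = 0⊕1⊕1⊕0⊕1⊕0⊕1⊕0 = 0
s8: b8⊕b9⊕b10⊕b11⊕b12⊕b13⊕b14⊕b15 = 1⊕1⊕1⊕1⊕1⊕0⊕1⊕0 = 0
Syndrome (s8...s1) = 0000 → position 0 (no error).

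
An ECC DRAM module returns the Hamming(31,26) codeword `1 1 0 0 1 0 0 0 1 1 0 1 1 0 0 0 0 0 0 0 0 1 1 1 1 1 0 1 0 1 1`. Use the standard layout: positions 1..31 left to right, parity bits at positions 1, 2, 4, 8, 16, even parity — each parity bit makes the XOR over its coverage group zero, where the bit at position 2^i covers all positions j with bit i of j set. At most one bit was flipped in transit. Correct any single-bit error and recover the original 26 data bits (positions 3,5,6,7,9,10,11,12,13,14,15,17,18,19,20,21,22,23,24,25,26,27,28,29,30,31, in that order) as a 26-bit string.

s1: b1⊕b3⊕b5⊕b7⊕b9⊕b11⊕b13⊕b15⊕b17⊕b19⊕b21⊕b23⊕b25⊕b27⊕b29⊕b31 = 1⊕0⊕1⊕0⊕1⊕0⊕1⊕0⊕0⊕0⊕0⊕1⊕1⊕0⊕0⊕1 = 1
s2: b2⊕b3⊕b6⊕b7⊕b10⊕b11⊕b14⊕b15⊕b18⊕b19⊕b22⊕b23⊕b26⊕b27⊕b30⊕b31 = 1⊕0⊕0⊕0⊕1⊕0⊕0⊕0⊕0⊕0⊕1⊕1⊕1⊕0⊕1⊕1 = 1
s4: b4⊕b5⊕b6⊕b7⊕b12⊕b13⊕b14⊕b15⊕b20⊕b21⊕b22⊕b23⊕b28⊕b29⊕b30⊕b31 = 0⊕1⊕0⊕0⊕1⊕1⊕0⊕0⊕0⊕0⊕1⊕1⊕1⊕0⊕1⊕1 = 0
s8: b8⊕b9⊕b10⊕b11⊕b12⊕b13⊕b14⊕b15⊕b24⊕b25⊕b26⊕b27⊕b28⊕b29⊕b30⊕b31 = 0⊕1⊕1⊕0⊕1⊕1⊕0⊕0⊕1⊕1⊕1⊕0⊕1⊕0⊕1⊕1 = 0
s16: b16⊕b17⊕b18⊕b19⊕b20⊕b21⊕b22⊕b23⊕b24⊕b25⊕b26⊕b27⊕b28⊕b29⊕b30⊕b31 = 0⊕0⊕0⊕0⊕0⊕0⊕1⊕1⊕1⊕1⊕1⊕0⊕1⊕0⊕1⊕1 = 0
Syndrome (s16...s1) = 00011 → position 3.
Flip bit 3: corrected codeword = 1110100011011000000001111101011
Data bits at positions 3,5,6,7,9,10,11,12,13,14,15,17,18,19,20,21,22,23,24,25,26,27,28,29,30,31: 11001101100000001111101011

11001101100000001111101011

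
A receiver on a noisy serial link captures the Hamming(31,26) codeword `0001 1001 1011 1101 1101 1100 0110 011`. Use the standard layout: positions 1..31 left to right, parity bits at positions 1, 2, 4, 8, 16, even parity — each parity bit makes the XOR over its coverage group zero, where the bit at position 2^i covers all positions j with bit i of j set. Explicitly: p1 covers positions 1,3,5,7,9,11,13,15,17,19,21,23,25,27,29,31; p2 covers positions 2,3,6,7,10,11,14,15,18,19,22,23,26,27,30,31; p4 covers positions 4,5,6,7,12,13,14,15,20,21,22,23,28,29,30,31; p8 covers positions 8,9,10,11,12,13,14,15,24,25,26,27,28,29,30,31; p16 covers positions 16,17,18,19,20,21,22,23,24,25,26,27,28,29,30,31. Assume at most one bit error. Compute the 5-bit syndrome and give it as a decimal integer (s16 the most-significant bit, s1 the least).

0

s1: b1⊕b3⊕b5⊕b7⊕b9⊕b11⊕b13⊕b15⊕b17⊕b19⊕b21⊕b23⊕b25⊕b27⊕b29⊕b31 = 0⊕0⊕1⊕0⊕1⊕1⊕1⊕0⊕1⊕0⊕1⊕0⊕0⊕1⊕0⊕1 = 0
s2: b2⊕b3⊕b6⊕b7⊕b10⊕b11⊕b14⊕b15⊕b18⊕b19⊕b22⊕b23⊕b26⊕b27⊕b30⊕b31 = 0⊕0⊕0⊕0⊕0⊕1⊕1⊕0⊕1⊕0⊕1⊕0⊕1⊕1⊕1⊕1 = 0
s4: b4⊕b5⊕b6⊕b7⊕b12⊕b13⊕b14⊕b15⊕b20⊕b21⊕b22⊕b23⊕b28⊕b29⊕b30⊕b31 = 1⊕1⊕0⊕0⊕1⊕1⊕1⊕0⊕1⊕1⊕1⊕0⊕0⊕0⊕1⊕1 = 0
s8: b8⊕b9⊕b10⊕b11⊕b12⊕b13⊕b14⊕b15⊕b24⊕b25⊕b26⊕b27⊕b28⊕b29⊕b30⊕b31 = 1⊕1⊕0⊕1⊕1⊕1⊕1⊕0⊕0⊕0⊕1⊕1⊕0⊕0⊕1⊕1 = 0
s16: b16⊕b17⊕b18⊕b19⊕b20⊕b21⊕b22⊕b23⊕b24⊕b25⊕b26⊕b27⊕b28⊕b29⊕b30⊕b31 = 1⊕1⊕1⊕0⊕1⊕1⊕1⊕0⊕0⊕0⊕1⊕1⊕0⊕0⊕1⊕1 = 0
Syndrome (s16...s1) = 00000 → position 0 (no error).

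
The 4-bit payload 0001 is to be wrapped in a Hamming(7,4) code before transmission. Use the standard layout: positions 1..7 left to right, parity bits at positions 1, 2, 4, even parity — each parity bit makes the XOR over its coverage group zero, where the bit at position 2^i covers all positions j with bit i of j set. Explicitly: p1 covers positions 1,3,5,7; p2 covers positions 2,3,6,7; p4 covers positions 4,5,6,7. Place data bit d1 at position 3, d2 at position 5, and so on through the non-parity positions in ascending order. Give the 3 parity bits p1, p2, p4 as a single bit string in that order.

111

Place data bits at non-power-of-two positions: b3=0, b5=0, b6=0, b7=1.
p1 = XOR of data positions {3,5,7} = 0⊕0⊕1 = 1
p2 = XOR of data positions {3,6,7} = 0⊕0⊕1 = 1
p4 = XOR of data positions {5,6,7} = 0⊕0⊕1 = 1
Parity bits p1,p2,p4 = 111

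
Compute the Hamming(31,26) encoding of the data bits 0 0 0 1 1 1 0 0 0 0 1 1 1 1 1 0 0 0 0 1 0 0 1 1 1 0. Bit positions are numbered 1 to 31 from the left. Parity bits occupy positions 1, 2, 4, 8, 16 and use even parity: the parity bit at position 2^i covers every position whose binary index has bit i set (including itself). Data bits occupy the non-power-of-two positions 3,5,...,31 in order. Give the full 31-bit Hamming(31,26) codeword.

1000001111000010111100001001110

Place data bits at non-power-of-two positions: b3=0, b5=0, b6=0, b7=1, b9=1, b10=1, b11=0, b12=0, b13=0, b14=0, b15=1, b17=1, b18=1, b19=1, b20=1, b21=0, b22=0, b23=0, b24=0, b25=1, b26=0, b27=0, b28=1, b29=1, b30=1, b31=0.
p1 = XOR of data positions {3,5,7,9,11,13,15,17,19,21,23,25,27,29,31} = 0⊕0⊕1⊕1⊕0⊕0⊕1⊕1⊕1⊕0⊕0⊕1⊕0⊕1⊕0 = 1
p2 = XOR of data positions {3,6,7,10,11,14,15,18,19,22,23,26,27,30,31} = 0⊕0⊕1⊕1⊕0⊕0⊕1⊕1⊕1⊕0⊕0⊕0⊕0⊕1⊕0 = 0
p4 = XOR of data positions {5,6,7,12,13,14,15,20,21,22,23,28,29,30,31} = 0⊕0⊕1⊕0⊕0⊕0⊕1⊕1⊕0⊕0⊕0⊕1⊕1⊕1⊕0 = 0
p8 = XOR of data positions {9,10,11,12,13,14,15,24,25,26,27,28,29,30,31} = 1⊕1⊕0⊕0⊕0⊕0⊕1⊕0⊕1⊕0⊕0⊕1⊕1⊕1⊕0 = 1
p16 = XOR of data positions {17,18,19,20,21,22,23,24,25,26,27,28,29,30,31} = 1⊕1⊕1⊕1⊕0⊕0⊕0⊕0⊕1⊕0⊕0⊕1⊕1⊕1⊕0 = 0
Codeword b1..b31 = 1000001111000010111100001001110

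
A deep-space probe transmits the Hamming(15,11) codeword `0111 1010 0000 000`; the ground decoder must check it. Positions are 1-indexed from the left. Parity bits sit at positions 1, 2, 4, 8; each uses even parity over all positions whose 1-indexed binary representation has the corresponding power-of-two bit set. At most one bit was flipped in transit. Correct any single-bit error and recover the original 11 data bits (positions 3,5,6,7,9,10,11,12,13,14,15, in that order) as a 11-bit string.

11000000000

s1: b1⊕b3⊕b5⊕b7⊕b9⊕b11⊕b13⊕b15 = 0⊕1⊕1⊕1⊕0⊕0⊕0⊕0 = 1
s2: b2⊕b3⊕b6⊕b7⊕b10⊕b11⊕b14⊕b15 = 1⊕1⊕0⊕1⊕0⊕0⊕0⊕0 = 1
s4: b4⊕b5⊕b6⊕b7⊕b12⊕b13⊕b14⊕b15 = 1⊕1⊕0⊕1⊕0⊕0⊕0⊕0 = 1
s8: b8⊕b9⊕b10⊕b11⊕b12⊕b13⊕b14⊕b15 = 0⊕0⊕0⊕0⊕0⊕0⊕0⊕0 = 0
Syndrome (s8...s1) = 0111 → position 7.
Flip bit 7: corrected codeword = 011110000000000
Data bits at positions 3,5,6,7,9,10,11,12,13,14,15: 11000000000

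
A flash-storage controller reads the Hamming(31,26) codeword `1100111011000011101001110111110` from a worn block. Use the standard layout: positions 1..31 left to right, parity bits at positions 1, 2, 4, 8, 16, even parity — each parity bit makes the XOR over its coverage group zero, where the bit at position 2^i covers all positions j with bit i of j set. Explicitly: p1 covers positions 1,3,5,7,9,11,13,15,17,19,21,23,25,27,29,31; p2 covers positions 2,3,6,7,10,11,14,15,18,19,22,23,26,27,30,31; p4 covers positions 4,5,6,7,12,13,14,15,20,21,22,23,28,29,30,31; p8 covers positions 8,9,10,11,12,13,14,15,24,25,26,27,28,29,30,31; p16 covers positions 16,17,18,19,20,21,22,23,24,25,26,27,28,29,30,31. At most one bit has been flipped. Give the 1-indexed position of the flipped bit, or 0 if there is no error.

30

s1: b1⊕b3⊕b5⊕b7⊕b9⊕b11⊕b13⊕b15⊕b17⊕b19⊕b21⊕b23⊕b25⊕b27⊕b29⊕b31 = 1⊕0⊕1⊕1⊕1⊕0⊕0⊕1⊕1⊕1⊕0⊕1⊕0⊕1⊕1⊕0 = 0
s2: b2⊕b3⊕b6⊕b7⊕b10⊕b11⊕b14⊕b15⊕b18⊕b19⊕b22⊕b23⊕b26⊕b27⊕b30⊕b31 = 1⊕0⊕1⊕1⊕1⊕0⊕0⊕1⊕0⊕1⊕1⊕1⊕1⊕1⊕1⊕0 = 1
s4: b4⊕b5⊕b6⊕b7⊕b12⊕b13⊕b14⊕b15⊕b20⊕b21⊕b22⊕b23⊕b28⊕b29⊕b30⊕b31 = 0⊕1⊕1⊕1⊕0⊕0⊕0⊕1⊕0⊕0⊕1⊕1⊕1⊕1⊕1⊕0 = 1
s8: b8⊕b9⊕b10⊕b11⊕b12⊕b13⊕b14⊕b15⊕b24⊕b25⊕b26⊕b27⊕b28⊕b29⊕b30⊕b31 = 0⊕1⊕1⊕0⊕0⊕0⊕0⊕1⊕1⊕0⊕1⊕1⊕1⊕1⊕1⊕0 = 1
s16: b16⊕b17⊕b18⊕b19⊕b20⊕b21⊕b22⊕b23⊕b24⊕b25⊕b26⊕b27⊕b28⊕b29⊕b30⊕b31 = 1⊕1⊕0⊕1⊕0⊕0⊕1⊕1⊕1⊕0⊕1⊕1⊕1⊕1⊕1⊕0 = 1
Syndrome (s16...s1) = 11110 → position 30.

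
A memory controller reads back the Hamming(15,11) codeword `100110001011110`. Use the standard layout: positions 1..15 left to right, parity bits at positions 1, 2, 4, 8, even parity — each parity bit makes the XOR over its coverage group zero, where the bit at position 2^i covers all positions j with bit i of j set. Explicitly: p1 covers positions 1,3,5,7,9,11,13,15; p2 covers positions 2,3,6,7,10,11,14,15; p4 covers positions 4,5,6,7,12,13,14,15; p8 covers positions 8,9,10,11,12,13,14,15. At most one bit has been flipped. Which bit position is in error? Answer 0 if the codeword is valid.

s1: b1⊕b3⊕b5⊕b7⊕b9⊕b11⊕b13⊕b15 = 1⊕0⊕1⊕0⊕1⊕1⊕1⊕0 = 1
s2: b2⊕b3⊕b6⊕b7⊕b10⊕b11⊕b14⊕b15 = 0⊕0⊕0⊕0⊕0⊕1⊕1⊕0 = 0
s4: b4⊕b5⊕b6⊕b7⊕b12⊕b13⊕b14⊕b15 = 1⊕1⊕0⊕0⊕1⊕1⊕1⊕0 = 1
s8: b8⊕b9⊕b10⊕b11⊕b12⊕b13⊕b14⊕b15 = 0⊕1⊕0⊕1⊕1⊕1⊕1⊕0 = 1
Syndrome (s8...s1) = 1101 → position 13.

13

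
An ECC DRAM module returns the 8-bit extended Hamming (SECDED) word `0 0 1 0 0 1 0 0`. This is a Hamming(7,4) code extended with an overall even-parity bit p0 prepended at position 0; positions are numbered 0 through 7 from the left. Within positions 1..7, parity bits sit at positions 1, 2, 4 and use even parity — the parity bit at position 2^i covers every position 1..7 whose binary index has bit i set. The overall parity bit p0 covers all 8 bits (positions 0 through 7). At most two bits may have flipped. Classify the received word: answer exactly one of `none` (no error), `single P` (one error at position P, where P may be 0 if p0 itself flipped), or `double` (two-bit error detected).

s1: b1⊕b3⊕b5⊕b7 = 0⊕0⊕1⊕0 = 1
s2: b2⊕b3⊕b6⊕b7 = 1⊕0⊕0⊕0 = 1
s4: b4⊕b5⊕b6⊕b7 = 0⊕1⊕0⊕0 = 1
Syndrome (s4...s1) = 111 → position 7.
Overall parity (XOR of all 8 bits, including p0): 0⊕0⊕1⊕0⊕0⊕1⊕0⊕0 = 0
Overall=0, syndrome position=7 → double-bit error detected (uncorrectable).

double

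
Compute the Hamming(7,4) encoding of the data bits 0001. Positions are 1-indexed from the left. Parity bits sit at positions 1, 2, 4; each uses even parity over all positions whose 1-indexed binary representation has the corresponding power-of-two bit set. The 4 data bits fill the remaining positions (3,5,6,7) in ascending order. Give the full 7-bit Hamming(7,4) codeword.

Place data bits at non-power-of-two positions: b3=0, b5=0, b6=0, b7=1.
p1 = XOR of data positions {3,5,7} = 0⊕0⊕1 = 1
p2 = XOR of data positions {3,6,7} = 0⊕0⊕1 = 1
p4 = XOR of data positions {5,6,7} = 0⊕0⊕1 = 1
Codeword b1..b7 = 1101001

1101001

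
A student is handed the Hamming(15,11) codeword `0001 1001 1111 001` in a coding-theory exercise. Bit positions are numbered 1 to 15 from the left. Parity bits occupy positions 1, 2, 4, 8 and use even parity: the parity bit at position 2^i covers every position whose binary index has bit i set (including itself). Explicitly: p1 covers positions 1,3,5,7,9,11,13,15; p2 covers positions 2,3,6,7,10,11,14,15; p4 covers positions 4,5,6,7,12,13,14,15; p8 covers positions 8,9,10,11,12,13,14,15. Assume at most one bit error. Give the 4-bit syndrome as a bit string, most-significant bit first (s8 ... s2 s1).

0010

s1: b1⊕b3⊕b5⊕b7⊕b9⊕b11⊕b13⊕b15 = 0⊕0⊕1⊕0⊕1⊕1⊕0⊕1 = 0
s2: b2⊕b3⊕b6⊕b7⊕b10⊕b11⊕b14⊕b15 = 0⊕0⊕0⊕0⊕1⊕1⊕0⊕1 = 1
s4: b4⊕b5⊕b6⊕b7⊕b12⊕b13⊕b14⊕b15 = 1⊕1⊕0⊕0⊕1⊕0⊕0⊕1 = 0
s8: b8⊕b9⊕b10⊕b11⊕b12⊕b13⊕b14⊕b15 = 1⊕1⊕1⊕1⊕1⊕0⊕0⊕1 = 0
Syndrome (s8...s1) = 0010 → position 2.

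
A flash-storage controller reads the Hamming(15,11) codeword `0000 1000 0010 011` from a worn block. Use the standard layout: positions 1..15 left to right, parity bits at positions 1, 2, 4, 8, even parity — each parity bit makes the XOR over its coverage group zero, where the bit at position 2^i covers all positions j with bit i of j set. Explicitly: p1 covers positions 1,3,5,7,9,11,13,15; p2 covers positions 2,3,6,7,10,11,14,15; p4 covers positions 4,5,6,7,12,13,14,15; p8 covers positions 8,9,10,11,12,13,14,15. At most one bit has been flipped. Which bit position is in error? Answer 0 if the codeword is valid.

s1: b1⊕b3⊕b5⊕b7⊕b9⊕b11⊕b13⊕b15 = 0⊕0⊕1⊕0⊕0⊕1⊕0⊕1 = 1
s2: b2⊕b3⊕b6⊕b7⊕b10⊕b11⊕b14⊕b15 = 0⊕0⊕0⊕0⊕0⊕1⊕1⊕1 = 1
s4: b4⊕b5⊕b6⊕b7⊕b12⊕b13⊕b14⊕b15 = 0⊕1⊕0⊕0⊕0⊕0⊕1⊕1 = 1
s8: b8⊕b9⊕b10⊕b11⊕b12⊕b13⊕b14⊕b15 = 0⊕0⊕0⊕1⊕0⊕0⊕1⊕1 = 1
Syndrome (s8...s1) = 1111 → position 15.

15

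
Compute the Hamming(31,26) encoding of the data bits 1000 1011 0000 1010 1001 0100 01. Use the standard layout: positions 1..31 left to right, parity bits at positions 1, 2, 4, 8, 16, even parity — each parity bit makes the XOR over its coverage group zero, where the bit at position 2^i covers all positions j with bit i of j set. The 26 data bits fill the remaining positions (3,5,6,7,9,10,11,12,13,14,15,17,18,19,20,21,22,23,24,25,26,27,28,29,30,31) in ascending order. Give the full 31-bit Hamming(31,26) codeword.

0010000010110000010101001010001

Place data bits at non-power-of-two positions: b3=1, b5=0, b6=0, b7=0, b9=1, b10=0, b11=1, b12=1, b13=0, b14=0, b15=0, b17=0, b18=1, b19=0, b20=1, b21=0, b22=1, b23=0, b24=0, b25=1, b26=0, b27=1, b28=0, b29=0, b30=0, b31=1.
p1 = XOR of data positions {3,5,7,9,11,13,15,17,19,21,23,25,27,29,31} = 1⊕0⊕0⊕1⊕1⊕0⊕0⊕0⊕0⊕0⊕0⊕1⊕1⊕0⊕1 = 0
p2 = XOR of data positions {3,6,7,10,11,14,15,18,19,22,23,26,27,30,31} = 1⊕0⊕0⊕0⊕1⊕0⊕0⊕1⊕0⊕1⊕0⊕0⊕1⊕0⊕1 = 0
p4 = XOR of data positions {5,6,7,12,13,14,15,20,21,22,23,28,29,30,31} = 0⊕0⊕0⊕1⊕0⊕0⊕0⊕1⊕0⊕1⊕0⊕0⊕0⊕0⊕1 = 0
p8 = XOR of data positions {9,10,11,12,13,14,15,24,25,26,27,28,29,30,31} = 1⊕0⊕1⊕1⊕0⊕0⊕0⊕0⊕1⊕0⊕1⊕0⊕0⊕0⊕1 = 0
p16 = XOR of data positions {17,18,19,20,21,22,23,24,25,26,27,28,29,30,31} = 0⊕1⊕0⊕1⊕0⊕1⊕0⊕0⊕1⊕0⊕1⊕0⊕0⊕0⊕1 = 0
Codeword b1..b31 = 0010000010110000010101001010001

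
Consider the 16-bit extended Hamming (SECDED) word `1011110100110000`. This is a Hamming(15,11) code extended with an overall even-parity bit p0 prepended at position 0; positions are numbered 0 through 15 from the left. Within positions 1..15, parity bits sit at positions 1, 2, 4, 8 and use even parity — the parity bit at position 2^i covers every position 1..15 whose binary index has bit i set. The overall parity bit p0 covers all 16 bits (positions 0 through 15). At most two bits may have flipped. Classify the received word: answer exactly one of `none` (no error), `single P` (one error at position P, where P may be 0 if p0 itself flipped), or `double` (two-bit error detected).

double

s1: b1⊕b3⊕b5⊕b7⊕b9⊕b11⊕b13⊕b15 = 0⊕1⊕1⊕1⊕0⊕1⊕0⊕0 = 0
s2: b2⊕b3⊕b6⊕b7⊕b10⊕b11⊕b14⊕b15 = 1⊕1⊕0⊕1⊕1⊕1⊕0⊕0 = 1
s4: b4⊕b5⊕b6⊕b7⊕b12⊕b13⊕b14⊕b15 = 1⊕1⊕0⊕1⊕0⊕0⊕0⊕0 = 1
s8: b8⊕b9⊕b10⊕b11⊕b12⊕b13⊕b14⊕b15 = 0⊕0⊕1⊕1⊕0⊕0⊕0⊕0 = 0
Syndrome (s8...s1) = 0110 → position 6.
Overall parity (XOR of all 16 bits, including p0): 1⊕0⊕1⊕1⊕1⊕1⊕0⊕1⊕0⊕0⊕1⊕1⊕0⊕0⊕0⊕0 = 0
Overall=0, syndrome position=6 → double-bit error detected (uncorrectable).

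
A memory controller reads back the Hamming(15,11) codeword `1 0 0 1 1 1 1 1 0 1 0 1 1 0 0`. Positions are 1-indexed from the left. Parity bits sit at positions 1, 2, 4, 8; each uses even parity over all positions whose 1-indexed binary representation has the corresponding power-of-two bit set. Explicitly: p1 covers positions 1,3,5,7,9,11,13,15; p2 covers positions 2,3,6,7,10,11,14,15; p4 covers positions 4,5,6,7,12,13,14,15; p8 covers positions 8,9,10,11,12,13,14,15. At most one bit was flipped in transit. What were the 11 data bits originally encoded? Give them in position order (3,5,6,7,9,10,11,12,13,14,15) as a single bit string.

01110101100

s1: b1⊕b3⊕b5⊕b7⊕b9⊕b11⊕b13⊕b15 = 1⊕0⊕1⊕1⊕0⊕0⊕1⊕0 = 0
s2: b2⊕b3⊕b6⊕b7⊕b10⊕b11⊕b14⊕b15 = 0⊕0⊕1⊕1⊕1⊕0⊕0⊕0 = 1
s4: b4⊕b5⊕b6⊕b7⊕b12⊕b13⊕b14⊕b15 = 1⊕1⊕1⊕1⊕1⊕1⊕0⊕0 = 0
s8: b8⊕b9⊕b10⊕b11⊕b12⊕b13⊕b14⊕b15 = 1⊕0⊕1⊕0⊕1⊕1⊕0⊕0 = 0
Syndrome (s8...s1) = 0010 → position 2.
Flip bit 2: corrected codeword = 110111110101100
Data bits at positions 3,5,6,7,9,10,11,12,13,14,15: 01110101100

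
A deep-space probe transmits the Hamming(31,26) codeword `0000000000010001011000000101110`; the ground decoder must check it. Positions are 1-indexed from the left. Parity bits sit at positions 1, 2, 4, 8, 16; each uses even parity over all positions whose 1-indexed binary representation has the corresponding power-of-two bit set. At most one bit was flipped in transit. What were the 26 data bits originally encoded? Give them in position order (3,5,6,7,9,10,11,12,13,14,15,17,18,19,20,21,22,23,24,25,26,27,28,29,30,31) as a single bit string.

s1: b1⊕b3⊕b5⊕b7⊕b9⊕b11⊕b13⊕b15⊕b17⊕b19⊕b21⊕b23⊕b25⊕b27⊕b29⊕b31 = 0⊕0⊕0⊕0⊕0⊕0⊕0⊕0⊕0⊕1⊕0⊕0⊕0⊕0⊕1⊕0 = 0
s2: b2⊕b3⊕b6⊕b7⊕b10⊕b11⊕b14⊕b15⊕b18⊕b19⊕b22⊕b23⊕b26⊕b27⊕b30⊕b31 = 0⊕0⊕0⊕0⊕0⊕0⊕0⊕0⊕1⊕1⊕0⊕0⊕1⊕0⊕1⊕0 = 0
s4: b4⊕b5⊕b6⊕b7⊕b12⊕b13⊕b14⊕b15⊕b20⊕b21⊕b22⊕b23⊕b28⊕b29⊕b30⊕b31 = 0⊕0⊕0⊕0⊕1⊕0⊕0⊕0⊕0⊕0⊕0⊕0⊕1⊕1⊕1⊕0 = 0
s8: b8⊕b9⊕b10⊕b11⊕b12⊕b13⊕b14⊕b15⊕b24⊕b25⊕b26⊕b27⊕b28⊕b29⊕b30⊕b31 = 0⊕0⊕0⊕0⊕1⊕0⊕0⊕0⊕0⊕0⊕1⊕0⊕1⊕1⊕1⊕0 = 1
s16: b16⊕b17⊕b18⊕b19⊕b20⊕b21⊕b22⊕b23⊕b24⊕b25⊕b26⊕b27⊕b28⊕b29⊕b30⊕b31 = 1⊕0⊕1⊕1⊕0⊕0⊕0⊕0⊕0⊕0⊕1⊕0⊕1⊕1⊕1⊕0 = 1
Syndrome (s16...s1) = 11000 → position 24.
Flip bit 24: corrected codeword = 0000000000010001011000010101110
Data bits at positions 3,5,6,7,9,10,11,12,13,14,15,17,18,19,20,21,22,23,24,25,26,27,28,29,30,31: 00000001000011000010101110

00000001000011000010101110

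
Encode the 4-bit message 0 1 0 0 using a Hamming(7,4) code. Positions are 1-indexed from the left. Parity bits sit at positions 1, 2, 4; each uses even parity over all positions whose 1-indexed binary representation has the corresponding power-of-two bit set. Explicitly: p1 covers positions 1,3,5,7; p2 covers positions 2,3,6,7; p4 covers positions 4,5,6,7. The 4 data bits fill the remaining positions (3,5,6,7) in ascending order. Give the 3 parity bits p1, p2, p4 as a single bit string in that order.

Place data bits at non-power-of-two positions: b3=0, b5=1, b6=0, b7=0.
p1 = XOR of data positions {3,5,7} = 0⊕1⊕0 = 1
p2 = XOR of data positions {3,6,7} = 0⊕0⊕0 = 0
p4 = XOR of data positions {5,6,7} = 1⊕0⊕0 = 1
Parity bits p1,p2,p4 = 101

101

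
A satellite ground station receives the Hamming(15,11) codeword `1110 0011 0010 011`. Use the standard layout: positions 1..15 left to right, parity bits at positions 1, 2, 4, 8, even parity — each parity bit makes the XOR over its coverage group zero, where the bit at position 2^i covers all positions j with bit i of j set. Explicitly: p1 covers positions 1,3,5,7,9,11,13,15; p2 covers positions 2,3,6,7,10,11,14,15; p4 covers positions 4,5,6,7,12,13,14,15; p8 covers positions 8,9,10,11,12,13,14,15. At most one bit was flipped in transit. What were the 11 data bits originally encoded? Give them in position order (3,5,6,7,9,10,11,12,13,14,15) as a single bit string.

11010010011

s1: b1⊕b3⊕b5⊕b7⊕b9⊕b11⊕b13⊕b15 = 1⊕1⊕0⊕1⊕0⊕1⊕0⊕1 = 1
s2: b2⊕b3⊕b6⊕b7⊕b10⊕b11⊕b14⊕b15 = 1⊕1⊕0⊕1⊕0⊕1⊕1⊕1 = 0
s4: b4⊕b5⊕b6⊕b7⊕b12⊕b13⊕b14⊕b15 = 0⊕0⊕0⊕1⊕0⊕0⊕1⊕1 = 1
s8: b8⊕b9⊕b10⊕b11⊕b12⊕b13⊕b14⊕b15 = 1⊕0⊕0⊕1⊕0⊕0⊕1⊕1 = 0
Syndrome (s8...s1) = 0101 → position 5.
Flip bit 5: corrected codeword = 111010110010011
Data bits at positions 3,5,6,7,9,10,11,12,13,14,15: 11010010011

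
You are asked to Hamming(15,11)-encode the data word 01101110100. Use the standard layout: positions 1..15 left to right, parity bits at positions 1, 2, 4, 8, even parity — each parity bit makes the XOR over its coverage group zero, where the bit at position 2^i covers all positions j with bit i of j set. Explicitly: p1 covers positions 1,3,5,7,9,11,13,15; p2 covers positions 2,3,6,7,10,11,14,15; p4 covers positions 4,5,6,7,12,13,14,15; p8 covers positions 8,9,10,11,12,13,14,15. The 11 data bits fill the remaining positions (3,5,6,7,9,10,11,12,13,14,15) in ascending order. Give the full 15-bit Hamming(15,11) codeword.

Place data bits at non-power-of-two positions: b3=0, b5=1, b6=1, b7=0, b9=1, b10=1, b11=1, b12=0, b13=1, b14=0, b15=0.
p1 = XOR of data positions {3,5,7,9,11,13,15} = 0⊕1⊕0⊕1⊕1⊕1⊕0 = 0
p2 = XOR of data positions {3,6,7,10,11,14,15} = 0⊕1⊕0⊕1⊕1⊕0⊕0 = 1
p4 = XOR of data positions {5,6,7,12,13,14,15} = 1⊕1⊕0⊕0⊕1⊕0⊕0 = 1
p8 = XOR of data positions {9,10,11,12,13,14,15} = 1⊕1⊕1⊕0⊕1⊕0⊕0 = 0
Codeword b1..b15 = 010111001110100

010111001110100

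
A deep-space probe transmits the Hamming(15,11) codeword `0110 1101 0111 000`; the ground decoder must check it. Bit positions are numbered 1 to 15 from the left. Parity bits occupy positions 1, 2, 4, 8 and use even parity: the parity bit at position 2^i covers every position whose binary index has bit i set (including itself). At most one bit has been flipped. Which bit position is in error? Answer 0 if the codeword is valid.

7

s1: b1⊕b3⊕b5⊕b7⊕b9⊕b11⊕b13⊕b15 = 0⊕1⊕1⊕0⊕0⊕1⊕0⊕0 = 1
s2: b2⊕b3⊕b6⊕b7⊕b10⊕b11⊕b14⊕b15 = 1⊕1⊕1⊕0⊕1⊕1⊕0⊕0 = 1
s4: b4⊕b5⊕b6⊕b7⊕b12⊕b13⊕b14⊕b15 = 0⊕1⊕1⊕0⊕1⊕0⊕0⊕0 = 1
s8: b8⊕b9⊕b10⊕b11⊕b12⊕b13⊕b14⊕b15 = 1⊕0⊕1⊕1⊕1⊕0⊕0⊕0 = 0
Syndrome (s8...s1) = 0111 → position 7.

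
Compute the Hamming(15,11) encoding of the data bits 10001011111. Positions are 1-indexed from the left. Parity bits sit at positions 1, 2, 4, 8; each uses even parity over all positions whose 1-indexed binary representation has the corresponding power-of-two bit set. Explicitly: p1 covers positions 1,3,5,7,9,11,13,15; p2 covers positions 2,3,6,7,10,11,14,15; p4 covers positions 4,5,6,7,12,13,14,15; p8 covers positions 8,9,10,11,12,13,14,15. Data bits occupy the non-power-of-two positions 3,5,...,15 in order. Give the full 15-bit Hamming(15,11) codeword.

101000001011111

Place data bits at non-power-of-two positions: b3=1, b5=0, b6=0, b7=0, b9=1, b10=0, b11=1, b12=1, b13=1, b14=1, b15=1.
p1 = XOR of data positions {3,5,7,9,11,13,15} = 1⊕0⊕0⊕1⊕1⊕1⊕1 = 1
p2 = XOR of data positions {3,6,7,10,11,14,15} = 1⊕0⊕0⊕0⊕1⊕1⊕1 = 0
p4 = XOR of data positions {5,6,7,12,13,14,15} = 0⊕0⊕0⊕1⊕1⊕1⊕1 = 0
p8 = XOR of data positions {9,10,11,12,13,14,15} = 1⊕0⊕1⊕1⊕1⊕1⊕1 = 0
Codeword b1..b15 = 101000001011111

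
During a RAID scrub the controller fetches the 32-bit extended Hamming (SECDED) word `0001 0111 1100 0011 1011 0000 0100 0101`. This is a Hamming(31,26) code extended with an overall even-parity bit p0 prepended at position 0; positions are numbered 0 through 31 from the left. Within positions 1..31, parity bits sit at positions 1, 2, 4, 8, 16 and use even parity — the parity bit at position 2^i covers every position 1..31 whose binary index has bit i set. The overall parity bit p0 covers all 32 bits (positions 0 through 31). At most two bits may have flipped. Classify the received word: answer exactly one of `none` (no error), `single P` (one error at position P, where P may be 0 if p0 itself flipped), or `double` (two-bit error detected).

double

s1: b1⊕b3⊕b5⊕b7⊕b9⊕b11⊕b13⊕b15⊕b17⊕b19⊕b21⊕b23⊕b25⊕b27⊕b29⊕b31 = 0⊕1⊕1⊕1⊕1⊕0⊕0⊕1⊕0⊕1⊕0⊕0⊕1⊕0⊕1⊕1 = 1
s2: b2⊕b3⊕b6⊕b7⊕b10⊕b11⊕b14⊕b15⊕b18⊕b19⊕b22⊕b23⊕b26⊕b27⊕b30⊕b31 = 0⊕1⊕1⊕1⊕0⊕0⊕1⊕1⊕1⊕1⊕0⊕0⊕0⊕0⊕0⊕1 = 0
s4: b4⊕b5⊕b6⊕b7⊕b12⊕b13⊕b14⊕b15⊕b20⊕b21⊕b22⊕b23⊕b28⊕b29⊕b30⊕b31 = 0⊕1⊕1⊕1⊕0⊕0⊕1⊕1⊕0⊕0⊕0⊕0⊕0⊕1⊕0⊕1 = 1
s8: b8⊕b9⊕b10⊕b11⊕b12⊕b13⊕b14⊕b15⊕b24⊕b25⊕b26⊕b27⊕b28⊕b29⊕b30⊕b31 = 1⊕1⊕0⊕0⊕0⊕0⊕1⊕1⊕0⊕1⊕0⊕0⊕0⊕1⊕0⊕1 = 1
s16: b16⊕b17⊕b18⊕b19⊕b20⊕b21⊕b22⊕b23⊕b24⊕b25⊕b26⊕b27⊕b28⊕b29⊕b30⊕b31 = 1⊕0⊕1⊕1⊕0⊕0⊕0⊕0⊕0⊕1⊕0⊕0⊕0⊕1⊕0⊕1 = 0
Syndrome (s16...s1) = 01101 → position 13.
Overall parity (XOR of all 32 bits, including p0): 0⊕0⊕0⊕1⊕0⊕1⊕1⊕1⊕1⊕1⊕0⊕0⊕0⊕0⊕1⊕1⊕1⊕0⊕1⊕1⊕0⊕0⊕0⊕0⊕0⊕1⊕0⊕0⊕0⊕1⊕0⊕1 = 0
Overall=0, syndrome position=13 → double-bit error detected (uncorrectable).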